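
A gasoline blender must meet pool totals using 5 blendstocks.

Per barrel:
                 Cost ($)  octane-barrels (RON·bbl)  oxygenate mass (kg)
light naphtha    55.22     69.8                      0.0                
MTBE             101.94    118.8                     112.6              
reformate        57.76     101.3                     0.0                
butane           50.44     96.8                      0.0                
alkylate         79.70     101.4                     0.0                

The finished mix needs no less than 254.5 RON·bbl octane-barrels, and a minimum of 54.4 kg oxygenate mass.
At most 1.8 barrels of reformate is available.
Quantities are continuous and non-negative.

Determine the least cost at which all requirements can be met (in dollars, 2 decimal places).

$151.96

Set it up as a linear program. Let x1 = barrels of light naphtha, x2 = barrels of MTBE, x3 = barrels of reformate, x4 = barrels of butane, x5 = barrels of alkylate.
Minimise 55.22x1 + 101.94x2 + 57.76x3 + 50.44x4 + 79.7x5 with:
  69.8x1 + 118.8x2 + 101.3x3 + 96.8x4 + 101.4x5 ≥ 254.5   (octane-barrels)
  112.6x2 ≥ 54.4   (oxygenate mass)
  x3 ≤ 1.8
  x1, x2, x3, x4, x5 ≥ 0.
The optimal basis is {MTBE, butane}; light naphtha, reformate, alkylate drop out. There the octane-barrels and oxygenate mass constraints are tight.
So MTBE = 0.48313 barrels, butane = 2.0362 barrels.
Total cost: 101.94·0.48313 + 50.44·2.0362 = 151.9562.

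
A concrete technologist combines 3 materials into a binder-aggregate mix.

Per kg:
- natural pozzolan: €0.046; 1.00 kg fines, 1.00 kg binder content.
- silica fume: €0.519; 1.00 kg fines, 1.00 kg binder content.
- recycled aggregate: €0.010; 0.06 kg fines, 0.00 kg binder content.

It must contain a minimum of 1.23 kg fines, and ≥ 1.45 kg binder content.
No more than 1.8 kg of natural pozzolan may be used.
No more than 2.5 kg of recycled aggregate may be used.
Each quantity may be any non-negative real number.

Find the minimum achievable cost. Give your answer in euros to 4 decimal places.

Let x1 = kg of natural pozzolan, x2 = kg of silica fume, x3 = kg of recycled aggregate.
Minimise 0.046x1 + 0.519x2 + 0.01x3 subject to:
  1x1 + 1x2 + 0.06x3 ≥ 1.23   (fines)
  1x1 + 1x2 ≥ 1.45   (binder content)
  x1 ≤ 1.8
  x3 ≤ 2.5
  x1, x2, x3 ≥ 0.
The optimal basis is {natural pozzolan}; silica fume, recycled aggregate drop out. Binding constraint: binder content.
Solving gives x1 = 1.45.
Cost = 0.046·1.45 = 0.066700.

€0.0667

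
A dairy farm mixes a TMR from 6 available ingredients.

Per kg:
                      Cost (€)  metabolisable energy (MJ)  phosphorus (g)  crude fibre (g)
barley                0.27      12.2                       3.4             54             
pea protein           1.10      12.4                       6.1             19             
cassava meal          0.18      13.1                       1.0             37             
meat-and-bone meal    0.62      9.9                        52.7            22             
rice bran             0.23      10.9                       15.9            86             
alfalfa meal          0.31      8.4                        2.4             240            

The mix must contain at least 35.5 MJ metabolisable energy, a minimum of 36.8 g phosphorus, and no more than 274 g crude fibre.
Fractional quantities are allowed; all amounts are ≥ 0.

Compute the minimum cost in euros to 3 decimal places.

€0.669

Let x1 = kg of barley, x2 = kg of pea protein, x3 = kg of cassava meal, x4 = kg of meat-and-bone meal, x5 = kg of rice bran, x6 = kg of alfalfa meal.
min 0.27x1 + 1.1x2 + 0.18x3 + 0.62x4 + 0.23x5 + 0.31x6 subject to:
  12.2x1 + 12.4x2 + 13.1x3 + 9.9x4 + 10.9x5 + 8.4x6 ≥ 35.5   (metabolisable energy)
  3.4x1 + 6.1x2 + 1x3 + 52.7x4 + 15.9x5 + 2.4x6 ≥ 36.8   (phosphorus)
  54x1 + 19x2 + 37x3 + 22x4 + 86x5 + 240x6 ≤ 274   (crude fibre)
  x1, x2, x3, x4, x5, x6 ≥ 0.
The optimal basis is {cassava meal, rice bran}; barley, pea protein, meat-and-bone meal, alfalfa meal drop out. There the metabolisable energy and phosphorus constraints are tight.
Optimal quantities: cassava meal = 0.8274 kg, rice bran = 2.262 kg.
Objective = 0.18·0.8274 + 0.23·2.262 = 0.66919.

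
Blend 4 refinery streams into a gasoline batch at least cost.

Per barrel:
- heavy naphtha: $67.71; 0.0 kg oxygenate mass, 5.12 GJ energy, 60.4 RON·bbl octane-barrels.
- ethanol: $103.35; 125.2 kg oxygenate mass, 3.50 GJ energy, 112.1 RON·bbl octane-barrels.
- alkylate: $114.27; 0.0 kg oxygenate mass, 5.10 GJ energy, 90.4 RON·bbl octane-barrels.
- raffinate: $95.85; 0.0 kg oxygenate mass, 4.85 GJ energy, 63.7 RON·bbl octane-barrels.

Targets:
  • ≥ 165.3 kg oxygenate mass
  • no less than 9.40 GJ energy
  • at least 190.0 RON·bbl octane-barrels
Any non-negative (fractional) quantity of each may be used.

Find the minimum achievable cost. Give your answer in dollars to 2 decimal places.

Set it up as a linear program. Let x1 = barrels of heavy naphtha, x2 = barrels of ethanol, x3 = barrels of alkylate, x4 = barrels of raffinate.
Minimise 67.71x1 + 103.35x2 + 114.27x3 + 95.85x4 with:
  125.2x2 ≥ 165.3   (oxygenate mass)
  5.12x1 + 3.5x2 + 5.1x3 + 4.85x4 ≥ 9.4   (energy)
  60.4x1 + 112.1x2 + 90.4x3 + 63.7x4 ≥ 190   (octane-barrels)
  x1, x2, x3, x4 ≥ 0.
The optimal basis is {heavy naphtha, ethanol}; alkylate, raffinate drop out. Binding constraints: oxygenate mass and energy.
So heavy naphtha = 0.9334 barrels, ethanol = 1.3203 barrels.
Cost = 67.71·0.9334 + 103.35·1.3203 = 199.6535.

$199.65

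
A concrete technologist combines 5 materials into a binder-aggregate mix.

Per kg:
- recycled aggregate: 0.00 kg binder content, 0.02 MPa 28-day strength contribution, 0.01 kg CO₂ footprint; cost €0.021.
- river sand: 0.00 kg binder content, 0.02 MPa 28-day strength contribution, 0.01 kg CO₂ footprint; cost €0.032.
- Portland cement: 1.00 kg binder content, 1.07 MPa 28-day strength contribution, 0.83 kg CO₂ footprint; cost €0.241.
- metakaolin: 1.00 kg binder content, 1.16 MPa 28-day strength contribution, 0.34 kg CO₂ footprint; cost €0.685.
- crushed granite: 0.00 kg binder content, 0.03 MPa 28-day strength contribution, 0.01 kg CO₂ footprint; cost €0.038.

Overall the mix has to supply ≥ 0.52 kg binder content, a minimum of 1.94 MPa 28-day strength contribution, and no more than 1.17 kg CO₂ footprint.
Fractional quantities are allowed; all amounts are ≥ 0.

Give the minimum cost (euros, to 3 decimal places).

€0.690

Let x1 = kg of recycled aggregate, x2 = kg of river sand, x3 = kg of Portland cement, x4 = kg of metakaolin, x5 = kg of crushed granite.
Minimize 0.021x1 + 0.032x2 + 0.241x3 + 0.685x4 + 0.038x5 with:
  1x3 + 1x4 ≥ 0.52   (binder content)
  0.02x1 + 0.02x2 + 1.07x3 + 1.16x4 + 0.03x5 ≥ 1.94   (28-day strength contribution)
  0.01x1 + 0.01x2 + 0.83x3 + 0.34x4 + 0.01x5 ≤ 1.17   (CO₂ footprint)
  x1, x2, x3, x4, x5 ≥ 0.
At the optimum only Portland cement, metakaolin are positive (recycled aggregate, river sand, crushed granite = 0). Binding constraints: 28-day strength contribution and CO₂ footprint.
So Portland cement = 1.1646 kg, metakaolin = 0.59816 kg.
Hence cost = 0.241·1.1646 + 0.685·0.59816 = €0.69041.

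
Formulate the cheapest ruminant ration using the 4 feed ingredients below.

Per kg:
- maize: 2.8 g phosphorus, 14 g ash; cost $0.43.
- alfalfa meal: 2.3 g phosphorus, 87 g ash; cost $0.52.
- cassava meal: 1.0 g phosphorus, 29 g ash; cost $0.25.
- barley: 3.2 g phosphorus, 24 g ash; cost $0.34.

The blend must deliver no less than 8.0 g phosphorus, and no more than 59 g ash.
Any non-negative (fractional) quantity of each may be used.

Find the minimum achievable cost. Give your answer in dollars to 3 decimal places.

This is a linear program. Let x1 = kg of maize, x2 = kg of alfalfa meal, x3 = kg of cassava meal, x4 = kg of barley.
min 0.43x1 + 0.52x2 + 0.25x3 + 0.34x4 s.t.:
  2.8x1 + 2.3x2 + 1x3 + 3.2x4 ≥ 8   (phosphorus)
  14x1 + 87x2 + 29x3 + 24x4 ≤ 59   (ash)
  x1, x2, x3, x4 ≥ 0.
The minimum-cost mix takes nothing from alfalfa meal, cassava meal — only maize, barley. There the phosphorus and ash constraints are tight.
That vertex is x1 = 0.1429, x4 = 2.375.
Total cost: 0.43·0.1429 + 0.34·2.375 = 0.86895.

$0.869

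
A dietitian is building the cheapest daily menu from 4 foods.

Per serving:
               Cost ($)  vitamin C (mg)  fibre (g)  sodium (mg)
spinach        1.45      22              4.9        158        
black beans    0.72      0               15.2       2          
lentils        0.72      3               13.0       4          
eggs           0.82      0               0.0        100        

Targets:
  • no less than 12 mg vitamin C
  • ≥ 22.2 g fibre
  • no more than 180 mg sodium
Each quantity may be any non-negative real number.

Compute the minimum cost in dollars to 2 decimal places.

$1.62

Let x1 = servings of spinach, x2 = servings of black beans, x3 = servings of lentils, x4 = servings of eggs.
Minimise 1.45x1 + 0.72x2 + 0.72x3 + 0.82x4 with:
  22x1 + 3x3 ≥ 12   (vitamin C)
  4.9x1 + 15.2x2 + 13x3 ≥ 22.2   (fibre)
  158x1 + 2x2 + 4x3 + 100x4 ≤ 180   (sodium)
  x1, x2, x3, x4 ≥ 0.
At the optimum only spinach, lentils are positive (black beans, eggs = 0). Binding constraints: vitamin C and fibre.
That vertex is x1 = 0.3295, x3 = 1.583.
Total cost: 1.45·0.3295 + 0.72·1.583 = 1.6175.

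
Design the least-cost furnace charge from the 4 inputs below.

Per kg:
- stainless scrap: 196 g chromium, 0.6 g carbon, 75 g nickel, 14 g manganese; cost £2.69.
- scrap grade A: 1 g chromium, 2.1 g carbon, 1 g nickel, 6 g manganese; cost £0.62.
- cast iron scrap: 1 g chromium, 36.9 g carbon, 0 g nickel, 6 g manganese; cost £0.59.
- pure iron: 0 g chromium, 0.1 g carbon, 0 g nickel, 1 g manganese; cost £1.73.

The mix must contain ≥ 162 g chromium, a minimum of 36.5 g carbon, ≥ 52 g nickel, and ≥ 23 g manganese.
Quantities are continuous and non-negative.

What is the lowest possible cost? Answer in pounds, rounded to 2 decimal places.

£3.33

Let x1 = kg of stainless scrap, x2 = kg of scrap grade A, x3 = kg of cast iron scrap, x4 = kg of pure iron.
Minimise 2.69x1 + 0.62x2 + 0.59x3 + 1.73x4 with:
  196x1 + 1x2 + 1x3 ≥ 162   (chromium)
  0.6x1 + 2.1x2 + 36.9x3 + 0.1x4 ≥ 36.5   (carbon)
  75x1 + 1x2 ≥ 52   (nickel)
  14x1 + 6x2 + 6x3 + 1x4 ≥ 23   (manganese)
  x1, x2, x3, x4 ≥ 0.
The cheapest feasible vertex uses only stainless scrap, cast iron scrap; scrap grade A, pure iron are not used. The chromium and manganese requirements are met with equality.
Solving gives x1 = 0.8167, x3 = 1.928.
Hence cost = 2.69·0.8167 + 0.59·1.928 = £3.3344.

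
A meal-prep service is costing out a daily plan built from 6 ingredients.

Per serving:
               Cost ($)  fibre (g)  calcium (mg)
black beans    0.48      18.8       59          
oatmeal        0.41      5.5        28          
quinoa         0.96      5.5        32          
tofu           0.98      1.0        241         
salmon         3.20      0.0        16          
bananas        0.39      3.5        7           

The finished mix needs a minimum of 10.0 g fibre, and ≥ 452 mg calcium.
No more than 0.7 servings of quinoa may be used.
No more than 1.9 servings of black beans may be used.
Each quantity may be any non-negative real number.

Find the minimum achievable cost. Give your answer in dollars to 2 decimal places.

$1.94

Let x1 = servings of black beans, x2 = servings of oatmeal, x3 = servings of quinoa, x4 = servings of tofu, x5 = servings of salmon, x6 = servings of bananas.
Minimize 0.48x1 + 0.41x2 + 0.96x3 + 0.98x4 + 3.2x5 + 0.39x6 subject to:
  18.8x1 + 5.5x2 + 5.5x3 + 1x4 + 3.5x6 ≥ 10   (fibre)
  59x1 + 28x2 + 32x3 + 241x4 + 16x5 + 7x6 ≥ 452   (calcium)
  x3 ≤ 0.7
  x1 ≤ 1.9
  x1, x2, x3, x4, x5, x6 ≥ 0.
The minimum-cost mix takes nothing from oatmeal, quinoa, salmon, bananas — only black beans, tofu. Binding constraints: fibre and calcium.
Solving gives x1 = 0.4379, x4 = 1.768.
Hence cost = 0.48·0.4379 + 0.98·1.768 = $1.9428.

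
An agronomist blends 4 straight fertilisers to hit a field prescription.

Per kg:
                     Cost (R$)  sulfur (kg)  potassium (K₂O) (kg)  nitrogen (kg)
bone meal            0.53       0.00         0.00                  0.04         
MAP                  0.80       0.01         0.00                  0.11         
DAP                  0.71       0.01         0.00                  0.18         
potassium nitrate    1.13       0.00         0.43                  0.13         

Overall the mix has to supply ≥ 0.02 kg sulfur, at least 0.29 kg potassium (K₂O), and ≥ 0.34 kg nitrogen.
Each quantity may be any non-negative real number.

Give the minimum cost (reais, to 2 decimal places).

This is a linear program. Let x1 = kg of bone meal, x2 = kg of MAP, x3 = kg of DAP, x4 = kg of potassium nitrate.
min 0.53x1 + 0.8x2 + 0.71x3 + 1.13x4 subject to:
  0.01x2 + 0.01x3 ≥ 0.02   (sulfur)
  0.43x4 ≥ 0.29   (potassium (K₂O))
  0.04x1 + 0.11x2 + 0.18x3 + 0.13x4 ≥ 0.34   (nitrogen)
  x1, x2, x3, x4 ≥ 0.
The minimum-cost mix takes nothing from bone meal, MAP — only DAP, potassium nitrate. There the sulfur and potassium (K₂O) constraints are tight.
That vertex is x3 = 2, x4 = 0.6744.
Total cost: 0.71·2 + 1.13·0.6744 = 2.1821.

R$2.18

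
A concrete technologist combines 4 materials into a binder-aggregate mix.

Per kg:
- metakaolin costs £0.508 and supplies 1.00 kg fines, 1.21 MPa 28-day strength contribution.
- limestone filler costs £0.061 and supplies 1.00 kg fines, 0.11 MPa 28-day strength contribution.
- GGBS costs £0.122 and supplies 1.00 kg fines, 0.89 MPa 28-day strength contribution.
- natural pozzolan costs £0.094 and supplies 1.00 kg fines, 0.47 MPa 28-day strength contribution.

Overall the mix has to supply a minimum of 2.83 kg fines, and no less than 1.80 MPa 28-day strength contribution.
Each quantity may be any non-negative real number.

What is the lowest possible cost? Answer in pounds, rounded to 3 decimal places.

£0.289

This is a linear program. Let x1 = kg of metakaolin, x2 = kg of limestone filler, x3 = kg of GGBS, x4 = kg of natural pozzolan.
Minimise 0.508x1 + 0.061x2 + 0.122x3 + 0.094x4 subject to:
  1x1 + 1x2 + 1x3 + 1x4 ≥ 2.83   (fines)
  1.21x1 + 0.11x2 + 0.89x3 + 0.47x4 ≥ 1.8   (28-day strength contribution)
  x1, x2, x3, x4 ≥ 0.
The cheapest feasible vertex uses only limestone filler, GGBS; metakaolin, natural pozzolan are not used. Binding constraints: fines and 28-day strength contribution.
Optimal quantities: limestone filler = 0.9214 kg, GGBS = 1.909 kg.
Objective = 0.061·0.9214 + 0.122·1.909 = 0.28910.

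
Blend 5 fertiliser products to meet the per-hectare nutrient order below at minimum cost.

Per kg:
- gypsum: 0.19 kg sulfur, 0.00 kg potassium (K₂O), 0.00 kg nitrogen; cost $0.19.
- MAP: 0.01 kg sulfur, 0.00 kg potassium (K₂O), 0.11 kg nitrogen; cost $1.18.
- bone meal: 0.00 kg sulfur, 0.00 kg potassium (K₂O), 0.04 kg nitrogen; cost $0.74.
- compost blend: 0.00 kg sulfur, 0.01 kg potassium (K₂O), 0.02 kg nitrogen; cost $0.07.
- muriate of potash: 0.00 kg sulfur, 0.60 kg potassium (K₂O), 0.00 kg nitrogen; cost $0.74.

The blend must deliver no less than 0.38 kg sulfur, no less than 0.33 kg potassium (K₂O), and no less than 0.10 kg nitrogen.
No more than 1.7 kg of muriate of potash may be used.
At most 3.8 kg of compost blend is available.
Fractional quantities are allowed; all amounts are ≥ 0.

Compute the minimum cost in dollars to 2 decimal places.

$1.26

Let x1 = kg of gypsum, x2 = kg of MAP, x3 = kg of bone meal, x4 = kg of compost blend, x5 = kg of muriate of potash.
Minimize 0.19x1 + 1.18x2 + 0.74x3 + 0.07x4 + 0.74x5 with:
  0.19x1 + 0.01x2 ≥ 0.38   (sulfur)
  0.01x4 + 0.6x5 ≥ 0.33   (potassium (K₂O))
  0.11x2 + 0.04x3 + 0.02x4 ≥ 0.1   (nitrogen)
  x5 ≤ 1.7
  x4 ≤ 3.8
  x1, x2, x3, x4, x5 ≥ 0.
The minimum-cost mix takes nothing from bone meal — only gypsum, MAP, compost blend, muriate of potash. The sulfur, potassium (K₂O), nitrogen, the compost blend cap requirements are met with equality.
So gypsum = 1.989 kg, MAP = 0.2182 kg, compost blend = 3.8 kg, muriate of potash = 0.4867 kg.
Hence cost = 0.19·1.989 + 1.18·0.2182 + 0.07·3.8 + 0.74·0.4867 = $1.2615.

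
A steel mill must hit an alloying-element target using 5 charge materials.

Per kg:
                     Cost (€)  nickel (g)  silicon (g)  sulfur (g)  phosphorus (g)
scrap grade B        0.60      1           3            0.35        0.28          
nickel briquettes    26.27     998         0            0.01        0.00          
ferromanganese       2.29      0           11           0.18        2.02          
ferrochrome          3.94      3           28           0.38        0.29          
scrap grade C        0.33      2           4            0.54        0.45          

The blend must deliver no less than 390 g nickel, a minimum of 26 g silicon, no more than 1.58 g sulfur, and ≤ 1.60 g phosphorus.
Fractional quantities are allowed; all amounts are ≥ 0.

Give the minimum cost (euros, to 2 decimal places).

€13.16

Let x1 = kg of scrap grade B, x2 = kg of nickel briquettes, x3 = kg of ferromanganese, x4 = kg of ferrochrome, x5 = kg of scrap grade C.
Minimise 0.6x1 + 26.27x2 + 2.29x3 + 3.94x4 + 0.33x5 subject to:
  1x1 + 998x2 + 3x4 + 2x5 ≥ 390   (nickel)
  3x1 + 11x3 + 28x4 + 4x5 ≥ 26   (silicon)
  0.35x1 + 0.01x2 + 0.18x3 + 0.38x4 + 0.54x5 ≤ 1.58   (sulfur)
  0.28x1 + 2.02x3 + 0.29x4 + 0.45x5 ≤ 1.6   (phosphorus)
  x1, x2, x3, x4, x5 ≥ 0.
At the optimum only nickel briquettes, ferrochrome, scrap grade C are positive (scrap grade B, ferromanganese = 0). The nickel, silicon, sulfur requirements are met with equality.
Optimal quantities: nickel briquettes = 0.384 kg, ferrochrome = 0.5688 kg, scrap grade C = 2.519 kg.
Cost = 26.27·0.384 + 3.94·0.5688 + 0.33·2.519 = 13.1600.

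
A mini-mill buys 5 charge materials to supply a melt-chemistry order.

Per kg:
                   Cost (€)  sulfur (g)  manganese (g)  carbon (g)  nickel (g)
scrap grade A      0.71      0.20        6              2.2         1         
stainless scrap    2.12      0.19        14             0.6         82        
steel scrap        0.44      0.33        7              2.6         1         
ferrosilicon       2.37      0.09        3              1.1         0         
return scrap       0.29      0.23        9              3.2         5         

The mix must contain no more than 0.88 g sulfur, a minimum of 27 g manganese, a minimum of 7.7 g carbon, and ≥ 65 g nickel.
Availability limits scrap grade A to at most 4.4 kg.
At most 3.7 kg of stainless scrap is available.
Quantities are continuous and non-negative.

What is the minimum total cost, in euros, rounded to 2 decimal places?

€2.05

Let x1 = kg of scrap grade A, x2 = kg of stainless scrap, x3 = kg of steel scrap, x4 = kg of ferrosilicon, x5 = kg of return scrap.
Minimize 0.71x1 + 2.12x2 + 0.44x3 + 2.37x4 + 0.29x5 s.t.:
  0.2x1 + 0.19x2 + 0.33x3 + 0.09x4 + 0.23x5 ≤ 0.88   (sulfur)
  6x1 + 14x2 + 7x3 + 3x4 + 9x5 ≥ 27   (manganese)
  2.2x1 + 0.6x2 + 2.6x3 + 1.1x4 + 3.2x5 ≥ 7.7   (carbon)
  1x1 + 82x2 + 1x3 + 5x5 ≥ 65   (nickel)
  x1 ≤ 4.4
  x2 ≤ 3.7
  x1, x2, x3, x4, x5 ≥ 0.
The cheapest feasible vertex uses only stainless scrap, return scrap; scrap grade A, steel scrap, ferrosilicon are not used. The carbon and nickel requirements are met with equality.
So stainless scrap = 0.6534 kg, return scrap = 2.284 kg.
Objective = 2.12·0.6534 + 0.29·2.284 = 2.0476.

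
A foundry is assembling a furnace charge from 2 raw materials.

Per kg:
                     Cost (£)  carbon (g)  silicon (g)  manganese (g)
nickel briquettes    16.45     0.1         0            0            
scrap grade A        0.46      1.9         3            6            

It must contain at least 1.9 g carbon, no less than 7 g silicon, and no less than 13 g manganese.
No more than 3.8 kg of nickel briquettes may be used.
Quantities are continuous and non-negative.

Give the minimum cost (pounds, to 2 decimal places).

Let x1 = kg of nickel briquettes, x2 = kg of scrap grade A.
Minimise 16.45x1 + 0.46x2 s.t.:
  0.1x1 + 1.9x2 ≥ 1.9   (carbon)
  3x2 ≥ 7   (silicon)
  6x2 ≥ 13   (manganese)
  x1 ≤ 3.8
  x1, x2 ≥ 0.
The cheapest feasible vertex uses only scrap grade A; nickel briquettes is not used. There the silicon constraint is tight.
That vertex is x2 = 2.333.
Cost = 0.46·2.333 = 1.0732.

£1.07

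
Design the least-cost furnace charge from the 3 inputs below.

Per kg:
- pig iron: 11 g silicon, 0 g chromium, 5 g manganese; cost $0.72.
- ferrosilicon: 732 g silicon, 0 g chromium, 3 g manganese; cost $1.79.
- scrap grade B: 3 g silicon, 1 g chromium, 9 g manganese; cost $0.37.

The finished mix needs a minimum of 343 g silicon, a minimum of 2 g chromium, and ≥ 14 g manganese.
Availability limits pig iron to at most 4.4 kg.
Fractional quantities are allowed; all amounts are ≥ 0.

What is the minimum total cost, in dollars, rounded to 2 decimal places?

Set it up as a linear program. Let x1 = kg of pig iron, x2 = kg of ferrosilicon, x3 = kg of scrap grade B.
Minimise 0.72x1 + 1.79x2 + 0.37x3 s.t.:
  11x1 + 732x2 + 3x3 ≥ 343   (silicon)
  1x3 ≥ 2   (chromium)
  5x1 + 3x2 + 9x3 ≥ 14   (manganese)
  x1 ≤ 4.4
  x1, x2, x3 ≥ 0.
At the optimum only ferrosilicon, scrap grade B are positive (pig iron = 0). There the silicon and chromium constraints are tight.
Solving gives x2 = 0.4604, x3 = 2.
Objective = 1.79·0.4604 + 0.37·2 = 1.5641.

$1.56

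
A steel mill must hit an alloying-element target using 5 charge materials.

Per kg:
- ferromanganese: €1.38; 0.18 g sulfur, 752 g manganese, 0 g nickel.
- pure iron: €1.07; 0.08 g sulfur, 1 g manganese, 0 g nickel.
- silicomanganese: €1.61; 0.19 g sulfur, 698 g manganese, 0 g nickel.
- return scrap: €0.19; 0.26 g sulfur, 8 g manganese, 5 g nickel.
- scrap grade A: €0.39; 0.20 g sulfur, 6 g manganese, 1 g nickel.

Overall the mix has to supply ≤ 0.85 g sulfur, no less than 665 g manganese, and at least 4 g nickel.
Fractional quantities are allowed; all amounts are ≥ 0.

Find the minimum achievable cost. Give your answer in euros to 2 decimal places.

Let x1 = kg of ferromanganese, x2 = kg of pure iron, x3 = kg of silicomanganese, x4 = kg of return scrap, x5 = kg of scrap grade A.
min 1.38x1 + 1.07x2 + 1.61x3 + 0.19x4 + 0.39x5 with:
  0.18x1 + 0.08x2 + 0.19x3 + 0.26x4 + 0.2x5 ≤ 0.85   (sulfur)
  752x1 + 1x2 + 698x3 + 8x4 + 6x5 ≥ 665   (manganese)
  5x4 + 1x5 ≥ 4   (nickel)
  x1, x2, x3, x4, x5 ≥ 0.
The minimum-cost mix takes nothing from pure iron, silicomanganese, scrap grade A — only ferromanganese, return scrap. There the manganese and nickel constraints are tight.
So ferromanganese = 0.8758 kg, return scrap = 0.8 kg.
Cost = 1.38·0.8758 + 0.19·0.8 = 1.3606.

€1.36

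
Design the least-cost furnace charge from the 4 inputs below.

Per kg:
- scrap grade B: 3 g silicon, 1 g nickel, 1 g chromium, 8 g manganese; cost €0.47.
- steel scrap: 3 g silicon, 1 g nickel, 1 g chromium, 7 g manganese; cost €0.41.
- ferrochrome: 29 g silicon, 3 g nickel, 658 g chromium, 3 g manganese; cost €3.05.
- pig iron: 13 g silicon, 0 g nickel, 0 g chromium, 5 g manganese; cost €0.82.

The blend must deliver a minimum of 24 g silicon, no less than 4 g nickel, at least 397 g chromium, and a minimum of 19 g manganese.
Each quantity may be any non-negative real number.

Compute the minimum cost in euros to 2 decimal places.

€2.84

Treat it as an LP. Let x1 = kg of scrap grade B, x2 = kg of steel scrap, x3 = kg of ferrochrome, x4 = kg of pig iron.
Minimise 0.47x1 + 0.41x2 + 3.05x3 + 0.82x4 s.t.:
  3x1 + 3x2 + 29x3 + 13x4 ≥ 24   (silicon)
  1x1 + 1x2 + 3x3 ≥ 4   (nickel)
  1x1 + 1x2 + 658x3 ≥ 397   (chromium)
  8x1 + 7x2 + 3x3 + 5x4 ≥ 19   (manganese)
  x1, x2, x3, x4 ≥ 0.
At the optimum only steel scrap, ferrochrome are positive (scrap grade B, pig iron = 0). The chromium and manganese requirements are met with equality.
That vertex is x2 = 2.457, x3 = 0.5996.
Hence cost = 0.41·2.457 + 3.05·0.5996 = €2.8362.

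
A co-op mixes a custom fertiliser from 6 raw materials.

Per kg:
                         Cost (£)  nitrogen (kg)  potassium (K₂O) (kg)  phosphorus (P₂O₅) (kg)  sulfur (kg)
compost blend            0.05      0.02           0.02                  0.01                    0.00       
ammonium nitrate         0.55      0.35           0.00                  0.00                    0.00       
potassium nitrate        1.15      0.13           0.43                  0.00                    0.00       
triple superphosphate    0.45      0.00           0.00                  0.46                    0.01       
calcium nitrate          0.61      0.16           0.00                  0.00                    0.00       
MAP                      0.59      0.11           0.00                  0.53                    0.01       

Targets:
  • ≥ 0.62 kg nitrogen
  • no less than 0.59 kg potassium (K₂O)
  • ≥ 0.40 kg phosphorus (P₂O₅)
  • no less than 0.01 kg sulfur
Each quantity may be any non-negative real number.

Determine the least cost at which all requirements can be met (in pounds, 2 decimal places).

Let x1 = kg of compost blend, x2 = kg of ammonium nitrate, x3 = kg of potassium nitrate, x4 = kg of triple superphosphate, x5 = kg of calcium nitrate, x6 = kg of MAP.
Minimize 0.05x1 + 0.55x2 + 1.15x3 + 0.45x4 + 0.61x5 + 0.59x6 subject to:
  0.02x1 + 0.35x2 + 0.13x3 + 0.16x5 + 0.11x6 ≥ 0.62   (nitrogen)
  0.02x1 + 0.43x3 ≥ 0.59   (potassium (K₂O))
  0.01x1 + 0.46x4 + 0.53x6 ≥ 0.4   (phosphorus (P₂O₅))
  0.01x4 + 0.01x6 ≥ 0.01   (sulfur)
  x1, x2, x3, x4, x5, x6 ≥ 0.
The minimum-cost mix takes nothing from ammonium nitrate, potassium nitrate, calcium nitrate — only compost blend, triple superphosphate, MAP. The nitrogen, potassium (K₂O), sulfur requirements are met with equality.
Solving gives x1 = 29.5, x4 = 0.7273, x6 = 0.2727.
Objective = 0.05·29.5 + 0.45·0.7273 + 0.59·0.2727 = 1.9632.

£1.96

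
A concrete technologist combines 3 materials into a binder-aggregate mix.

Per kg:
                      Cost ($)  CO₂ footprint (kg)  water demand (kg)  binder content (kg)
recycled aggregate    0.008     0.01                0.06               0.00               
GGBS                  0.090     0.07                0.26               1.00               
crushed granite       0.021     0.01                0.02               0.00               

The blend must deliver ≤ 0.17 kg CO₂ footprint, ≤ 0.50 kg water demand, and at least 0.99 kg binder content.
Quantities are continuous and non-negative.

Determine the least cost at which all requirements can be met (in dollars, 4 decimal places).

Let x1 = kg of recycled aggregate, x2 = kg of GGBS, x3 = kg of crushed granite.
Minimize 0.008x1 + 0.09x2 + 0.021x3 with:
  0.01x1 + 0.07x2 + 0.01x3 ≤ 0.17   (CO₂ footprint)
  0.06x1 + 0.26x2 + 0.02x3 ≤ 0.5   (water demand)
  1x2 ≥ 0.99   (binder content)
  x1, x2, x3 ≥ 0.
The optimal basis is {GGBS}; recycled aggregate, crushed granite drop out. The binder content requirement is met with equality.
Optimal quantities: GGBS = 0.99 kg.
Objective = 0.09·0.99 = 0.089100.

$0.0891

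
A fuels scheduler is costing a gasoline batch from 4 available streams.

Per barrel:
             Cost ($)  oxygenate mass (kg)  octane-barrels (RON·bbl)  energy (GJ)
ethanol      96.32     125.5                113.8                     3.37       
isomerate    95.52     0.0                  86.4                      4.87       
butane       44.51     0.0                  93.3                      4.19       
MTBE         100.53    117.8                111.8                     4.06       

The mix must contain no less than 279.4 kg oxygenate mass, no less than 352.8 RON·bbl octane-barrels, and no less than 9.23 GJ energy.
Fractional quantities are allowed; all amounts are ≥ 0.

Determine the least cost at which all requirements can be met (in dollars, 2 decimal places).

Treat it as an LP. Let x1 = barrels of ethanol, x2 = barrels of isomerate, x3 = barrels of butane, x4 = barrels of MTBE.
Minimize 96.32x1 + 95.52x2 + 44.51x3 + 100.53x4 with:
  125.5x1 + 117.8x4 ≥ 279.4   (oxygenate mass)
  113.8x1 + 86.4x2 + 93.3x3 + 111.8x4 ≥ 352.8   (octane-barrels)
  3.37x1 + 4.87x2 + 4.19x3 + 4.06x4 ≥ 9.23   (energy)
  x1, x2, x3, x4 ≥ 0.
The optimal basis is {ethanol, butane}; isomerate, MTBE drop out. The oxygenate mass and octane-barrels requirements are met with equality.
Solving gives x1 = 2.2263, x3 = 1.0659.
Hence cost = 96.32·2.2263 + 44.51·1.0659 = $261.8804.

$261.88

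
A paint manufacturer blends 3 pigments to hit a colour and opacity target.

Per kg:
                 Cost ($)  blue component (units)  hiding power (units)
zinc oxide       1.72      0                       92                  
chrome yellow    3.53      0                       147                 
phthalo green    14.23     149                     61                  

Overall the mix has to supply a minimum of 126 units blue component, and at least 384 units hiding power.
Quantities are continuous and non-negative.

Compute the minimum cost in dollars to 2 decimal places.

$18.25

Let x1 = kg of zinc oxide, x2 = kg of chrome yellow, x3 = kg of phthalo green.
min 1.72x1 + 3.53x2 + 14.23x3 subject to:
  149x3 ≥ 126   (blue component)
  92x1 + 147x2 + 61x3 ≥ 384   (hiding power)
  x1, x2, x3 ≥ 0.
The optimal basis is {zinc oxide, phthalo green}; chrome yellow drops out. There the blue component and hiding power constraints are tight.
That vertex is x1 = 3.613, x3 = 0.8456.
Objective = 1.72·3.613 + 14.23·0.8456 = 18.2472.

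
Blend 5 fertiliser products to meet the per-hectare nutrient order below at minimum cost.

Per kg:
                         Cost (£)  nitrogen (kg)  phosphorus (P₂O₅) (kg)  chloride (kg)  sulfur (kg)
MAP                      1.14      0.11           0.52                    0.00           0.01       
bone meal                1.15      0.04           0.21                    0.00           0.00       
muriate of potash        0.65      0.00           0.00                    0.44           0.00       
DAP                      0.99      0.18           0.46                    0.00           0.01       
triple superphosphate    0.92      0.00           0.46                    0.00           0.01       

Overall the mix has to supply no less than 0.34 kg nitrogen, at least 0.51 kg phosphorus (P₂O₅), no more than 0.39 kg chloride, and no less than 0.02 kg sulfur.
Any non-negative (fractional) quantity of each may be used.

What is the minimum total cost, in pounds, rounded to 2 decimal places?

Let x1 = kg of MAP, x2 = kg of bone meal, x3 = kg of muriate of potash, x4 = kg of DAP, x5 = kg of triple superphosphate.
Minimize 1.14x1 + 1.15x2 + 0.65x3 + 0.99x4 + 0.92x5 subject to:
  0.11x1 + 0.04x2 + 0.18x4 ≥ 0.34   (nitrogen)
  0.52x1 + 0.21x2 + 0.46x4 + 0.46x5 ≥ 0.51   (phosphorus (P₂O₅))
  0.44x3 ≤ 0.39   (chloride)
  0.01x1 + 0.01x4 + 0.01x5 ≥ 0.02   (sulfur)
  x1, x2, x3, x4, x5 ≥ 0.
At the optimum only DAP, triple superphosphate are positive (MAP, bone meal, muriate of potash = 0). Binding constraints: nitrogen and sulfur.
So DAP = 1.889 kg, triple superphosphate = 0.1111 kg.
Hence cost = 0.99·1.889 + 0.92·0.1111 = £1.9723.

£1.97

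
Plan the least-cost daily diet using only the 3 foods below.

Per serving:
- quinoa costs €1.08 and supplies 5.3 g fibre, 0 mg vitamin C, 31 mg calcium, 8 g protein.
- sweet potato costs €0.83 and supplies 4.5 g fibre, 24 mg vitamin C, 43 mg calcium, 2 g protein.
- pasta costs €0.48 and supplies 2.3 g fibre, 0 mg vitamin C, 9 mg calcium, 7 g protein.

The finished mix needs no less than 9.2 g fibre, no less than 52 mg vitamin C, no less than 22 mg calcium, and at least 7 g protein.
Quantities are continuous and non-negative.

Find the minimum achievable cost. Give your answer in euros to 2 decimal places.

Set it up as a linear program. Let x1 = servings of quinoa, x2 = servings of sweet potato, x3 = servings of pasta.
Minimise 1.08x1 + 0.83x2 + 0.48x3 subject to:
  5.3x1 + 4.5x2 + 2.3x3 ≥ 9.2   (fibre)
  24x2 ≥ 52   (vitamin C)
  31x1 + 43x2 + 9x3 ≥ 22   (calcium)
  8x1 + 2x2 + 7x3 ≥ 7   (protein)
  x1, x2, x3 ≥ 0.
The cheapest feasible vertex uses only sweet potato, pasta; quinoa is not used. The vitamin C and protein requirements are met with equality.
Optimal quantities: sweet potato = 2.167 servings, pasta = 0.381 servings.
Cost = 0.83·2.167 + 0.48·0.381 = 1.9815.

€1.98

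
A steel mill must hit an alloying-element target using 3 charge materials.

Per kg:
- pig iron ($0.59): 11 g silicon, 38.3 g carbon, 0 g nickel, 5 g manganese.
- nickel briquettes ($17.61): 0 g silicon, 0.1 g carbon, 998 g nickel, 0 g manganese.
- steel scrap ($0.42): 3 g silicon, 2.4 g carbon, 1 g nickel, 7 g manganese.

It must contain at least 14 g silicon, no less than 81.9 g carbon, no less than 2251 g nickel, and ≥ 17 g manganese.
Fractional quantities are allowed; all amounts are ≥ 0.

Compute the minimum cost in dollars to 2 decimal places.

Let x1 = kg of pig iron, x2 = kg of nickel briquettes, x3 = kg of steel scrap.
min 0.59x1 + 17.61x2 + 0.42x3 subject to:
  11x1 + 3x3 ≥ 14   (silicon)
  38.3x1 + 0.1x2 + 2.4x3 ≥ 81.9   (carbon)
  998x2 + 1x3 ≥ 2251   (nickel)
  5x1 + 7x3 ≥ 17   (manganese)
  x1, x2, x3 ≥ 0.
All 3 inputs are positive at the optimum. Binding constraints: carbon, nickel, manganese.
Solving gives x1 = 2.0731, x2 = 2.2546, x3 = 0.94778.
Objective = 0.59·2.0731 + 17.61·2.2546 + 0.42·0.94778 = 41.3247.

$41.32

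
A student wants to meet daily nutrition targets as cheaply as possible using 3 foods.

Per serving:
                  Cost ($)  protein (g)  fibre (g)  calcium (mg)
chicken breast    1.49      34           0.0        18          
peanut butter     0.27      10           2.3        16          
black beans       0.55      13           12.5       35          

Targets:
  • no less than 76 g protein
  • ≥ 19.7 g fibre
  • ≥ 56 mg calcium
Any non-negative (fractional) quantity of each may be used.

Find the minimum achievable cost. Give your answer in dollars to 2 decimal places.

$2.10

Set it up as a linear program. Let x1 = servings of chicken breast, x2 = servings of peanut butter, x3 = servings of black beans.
Minimize 1.49x1 + 0.27x2 + 0.55x3 subject to:
  34x1 + 10x2 + 13x3 ≥ 76   (protein)
  2.3x2 + 12.5x3 ≥ 19.7   (fibre)
  18x1 + 16x2 + 35x3 ≥ 56   (calcium)
  x1, x2, x3 ≥ 0.
The optimal basis is {peanut butter, black beans}; chicken breast drops out. Binding constraints: protein and fibre.
Optimal quantities: peanut butter = 7.297 servings, black beans = 0.2334 servings.
Hence cost = 0.27·7.297 + 0.55·0.2334 = $2.0986.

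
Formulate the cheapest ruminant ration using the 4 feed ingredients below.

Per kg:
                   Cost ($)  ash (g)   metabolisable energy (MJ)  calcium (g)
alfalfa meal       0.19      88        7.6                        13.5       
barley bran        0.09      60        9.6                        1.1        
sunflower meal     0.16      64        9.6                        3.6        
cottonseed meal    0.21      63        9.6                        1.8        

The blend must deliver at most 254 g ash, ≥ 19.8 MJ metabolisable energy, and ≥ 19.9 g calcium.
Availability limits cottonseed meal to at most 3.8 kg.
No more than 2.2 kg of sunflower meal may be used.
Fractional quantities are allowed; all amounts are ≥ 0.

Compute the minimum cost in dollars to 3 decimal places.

$0.351

Set it up as a linear program. Let x1 = kg of alfalfa meal, x2 = kg of barley bran, x3 = kg of sunflower meal, x4 = kg of cottonseed meal.
min 0.19x1 + 0.09x2 + 0.16x3 + 0.21x4 with:
  88x1 + 60x2 + 64x3 + 63x4 ≤ 254   (ash)
  7.6x1 + 9.6x2 + 9.6x3 + 9.6x4 ≥ 19.8   (metabolisable energy)
  13.5x1 + 1.1x2 + 3.6x3 + 1.8x4 ≥ 19.9   (calcium)
  x4 ≤ 3.8
  x3 ≤ 2.2
  x1, x2, x3, x4 ≥ 0.
The minimum-cost mix takes nothing from sunflower meal, cottonseed meal — only alfalfa meal, barley bran. Binding constraints: metabolisable energy and calcium.
Optimal quantities: alfalfa meal = 1.396 kg, barley bran = 0.9573 kg.
Total cost: 0.19·1.396 + 0.09·0.9573 = 0.35140.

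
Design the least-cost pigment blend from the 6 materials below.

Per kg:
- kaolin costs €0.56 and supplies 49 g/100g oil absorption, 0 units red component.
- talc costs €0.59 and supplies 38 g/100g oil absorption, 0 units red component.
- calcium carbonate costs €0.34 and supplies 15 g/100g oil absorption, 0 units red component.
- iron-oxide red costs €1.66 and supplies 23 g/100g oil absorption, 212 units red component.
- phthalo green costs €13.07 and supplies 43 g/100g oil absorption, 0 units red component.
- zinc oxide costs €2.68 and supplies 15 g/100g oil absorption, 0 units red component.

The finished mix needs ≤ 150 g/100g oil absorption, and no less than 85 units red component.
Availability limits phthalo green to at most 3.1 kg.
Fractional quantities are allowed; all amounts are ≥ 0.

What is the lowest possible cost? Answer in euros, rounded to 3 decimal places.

Treat it as an LP. Let x1 = kg of kaolin, x2 = kg of talc, x3 = kg of calcium carbonate, x4 = kg of iron-oxide red, x5 = kg of phthalo green, x6 = kg of zinc oxide.
Minimise 0.56x1 + 0.59x2 + 0.34x3 + 1.66x4 + 13.07x5 + 2.68x6 subject to:
  49x1 + 38x2 + 15x3 + 23x4 + 43x5 + 15x6 ≤ 150   (oil absorption)
  212x4 ≥ 85   (red component)
  x5 ≤ 3.1
  x1, x2, x3, x4, x5, x6 ≥ 0.
The cheapest feasible vertex uses only iron-oxide red; kaolin, talc, calcium carbonate, phthalo green, zinc oxide are not used. Binding constraint: red component.
That vertex is x4 = 0.40094.
Total cost: 1.66·0.40094 = 0.66556.

€0.666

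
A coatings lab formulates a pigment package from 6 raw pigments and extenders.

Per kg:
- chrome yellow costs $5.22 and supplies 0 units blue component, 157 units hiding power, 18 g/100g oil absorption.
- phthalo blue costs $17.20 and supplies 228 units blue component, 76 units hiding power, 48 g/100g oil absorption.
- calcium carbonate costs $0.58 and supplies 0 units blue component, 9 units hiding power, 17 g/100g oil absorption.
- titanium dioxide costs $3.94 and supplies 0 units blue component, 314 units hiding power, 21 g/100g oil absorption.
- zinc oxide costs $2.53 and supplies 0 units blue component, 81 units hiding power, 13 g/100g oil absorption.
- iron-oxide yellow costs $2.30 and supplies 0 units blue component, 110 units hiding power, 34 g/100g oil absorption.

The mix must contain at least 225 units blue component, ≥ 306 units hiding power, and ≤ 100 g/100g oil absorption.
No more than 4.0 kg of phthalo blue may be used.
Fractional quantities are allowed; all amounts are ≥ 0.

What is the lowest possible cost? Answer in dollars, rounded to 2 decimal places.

This is a linear program. Let x1 = kg of chrome yellow, x2 = kg of phthalo blue, x3 = kg of calcium carbonate, x4 = kg of titanium dioxide, x5 = kg of zinc oxide, x6 = kg of iron-oxide yellow.
Minimise 5.22x1 + 17.2x2 + 0.58x3 + 3.94x4 + 2.53x5 + 2.3x6 subject to:
  228x2 ≥ 225   (blue component)
  157x1 + 76x2 + 9x3 + 314x4 + 81x5 + 110x6 ≥ 306   (hiding power)
  18x1 + 48x2 + 17x3 + 21x4 + 13x5 + 34x6 ≤ 100   (oil absorption)
  x2 ≤ 4
  x1, x2, x3, x4, x5, x6 ≥ 0.
At the optimum only phthalo blue, titanium dioxide are positive (chrome yellow, calcium carbonate, zinc oxide, iron-oxide yellow = 0). There the blue component and hiding power constraints are tight.
So phthalo blue = 0.9868 kg, titanium dioxide = 0.7357 kg.
Hence cost = 17.2·0.9868 + 3.94·0.7357 = $19.8716.

$19.87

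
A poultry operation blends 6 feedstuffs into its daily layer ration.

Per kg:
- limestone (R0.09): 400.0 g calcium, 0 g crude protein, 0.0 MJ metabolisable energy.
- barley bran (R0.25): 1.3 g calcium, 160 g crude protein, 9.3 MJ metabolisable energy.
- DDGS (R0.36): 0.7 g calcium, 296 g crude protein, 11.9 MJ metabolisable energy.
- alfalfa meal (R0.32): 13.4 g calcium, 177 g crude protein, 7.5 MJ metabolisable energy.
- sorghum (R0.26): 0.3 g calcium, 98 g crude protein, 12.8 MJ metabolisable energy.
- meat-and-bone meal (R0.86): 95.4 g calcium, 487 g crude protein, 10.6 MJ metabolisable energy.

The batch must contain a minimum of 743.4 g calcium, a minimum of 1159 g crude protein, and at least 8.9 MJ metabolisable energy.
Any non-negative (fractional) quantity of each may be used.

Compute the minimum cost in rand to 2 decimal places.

R1.58

This is a linear program. Let x1 = kg of limestone, x2 = kg of barley bran, x3 = kg of DDGS, x4 = kg of alfalfa meal, x5 = kg of sorghum, x6 = kg of meat-and-bone meal.
Minimise 0.09x1 + 0.25x2 + 0.36x3 + 0.32x4 + 0.26x5 + 0.86x6 s.t.:
  400x1 + 1.3x2 + 0.7x3 + 13.4x4 + 0.3x5 + 95.4x6 ≥ 743.4   (calcium)
  160x2 + 296x3 + 177x4 + 98x5 + 487x6 ≥ 1159   (crude protein)
  9.3x2 + 11.9x3 + 7.5x4 + 12.8x5 + 10.6x6 ≥ 8.9   (metabolisable energy)
  x1, x2, x3, x4, x5, x6 ≥ 0.
The minimum-cost mix takes nothing from barley bran, alfalfa meal, sorghum, meat-and-bone meal — only limestone, DDGS. There the calcium and crude protein constraints are tight.
Optimal quantities: limestone = 1.852 kg, DDGS = 3.916 kg.
Cost = 0.09·1.852 + 0.36·3.916 = 1.5764.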